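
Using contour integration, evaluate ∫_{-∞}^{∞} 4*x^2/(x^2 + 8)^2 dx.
Let f(z) = 4*z^2/(z^2 + 8)^2. The denominator has no real zeros and deg Q - deg P = 2 ≥ 2, so the integral of f over the upper semicircle |z| = R tends to 0 as R → ∞. Closing the contour in the upper half-plane,
  ∫_{-∞}^{∞} f(x) dx = 2πi · Σ Res(f, z_k)  over the poles with Im z_k > 0.

Zeros of the denominator: z^2 + 8 = 0 gives z = ±2*sqrt(2)*I.
Upper half-plane: z = 2*sqrt(2)*I (a pole of order 2).

Write f(z) = g(z)/(z - 2*sqrt(2)*I)^2 with g(z) = 4*z^2/(z + 2*sqrt(2)*I)^2. For a double pole, Res(f, z₀) = g'(z₀):
  g'(z) = 16*sqrt(2)*I*z/(z + 2*sqrt(2)*I)^3
  Res(f, 2*sqrt(2)*I) = g'(2*sqrt(2)*I) = -sqrt(2)*I/4

∫_{-∞}^{∞} f(x) dx = 2πi · (-sqrt(2)*I/4) = sqrt(2)*pi/2

Final answer: sqrt(2)*pi/2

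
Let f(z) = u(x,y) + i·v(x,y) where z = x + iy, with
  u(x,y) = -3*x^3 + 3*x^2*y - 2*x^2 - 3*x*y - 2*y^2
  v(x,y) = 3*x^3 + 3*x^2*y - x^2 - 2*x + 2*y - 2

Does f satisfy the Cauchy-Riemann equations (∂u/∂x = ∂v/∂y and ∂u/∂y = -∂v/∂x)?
∂u/∂x = -9*x^2 + 6*x*y - 4*x - 3*y
∂v/∂y = 3*x^2 + 2
∂u/∂y = 3*x^2 - 3*x - 4*y
∂v/∂x = 9*x^2 + 6*x*y - 2*x - 2
∂u/∂x ≠ ∂v/∂y and ∂u/∂y ≠ -∂v/∂x; the Cauchy-Riemann equations are not satisfied, so f is not analytic.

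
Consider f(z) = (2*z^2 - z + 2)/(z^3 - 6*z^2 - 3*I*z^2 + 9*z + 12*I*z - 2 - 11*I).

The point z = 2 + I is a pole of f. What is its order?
3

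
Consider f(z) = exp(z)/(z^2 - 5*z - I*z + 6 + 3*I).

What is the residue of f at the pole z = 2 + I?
Write f(z) = P(z)/Q(z) with P(z) = exp(z) and Q(z) = z^2 - 5*z - I*z + 6 + 3*I.
The denominator factors as Q(z) = (z - 2 - I)*(z - 3), so z = 2 + I is a simple zero of Q and P is analytic there; z = 2 + I is therefore a simple pole and
  Res(f, z₀) = P(z₀)/Q'(z₀).

Q'(z) = 2*z - 5 - I, so Q'(2 + I) = -1 + I.
P(2 + I) = exp(2 + I).

Res(f, 2 + I) = (exp(2 + I))/(-1 + I) = (-1/2 - I/2)*exp(2 + I)

Final answer: (-1/2 - I/2)*exp(2 + I)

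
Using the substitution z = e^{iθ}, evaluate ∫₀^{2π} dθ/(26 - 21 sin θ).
Call the integral J. The integrand is 2π-periodic and we integrate over a full period, so shifting θ does not change the value (θ → θ + π/2 turns sin θ into cos θ; θ → θ + π flips the sign of the trig term). Hence
  J = ∫₀^{2π} dθ/(26 + 21 cos θ).
Put z = e^{iθ}: then cos θ = (z + 1/z)/2, dθ = dz/(iz), and z runs once counterclockwise around |z| = 1:
  J = ∮_{|z|=1} 1/(26 + 21*(z + 1/z)/2) · dz/(iz) = (2/i) ∮_{|z|=1} dz/(21*z^2 + 52*z + 21).
The roots of 21*z^2 + 52*z + 21 are z = (-26 ± sqrt(26^2 - 21^2))/21, with sqrt(235) = sqrt(235); their product is 1, so only z₊ = -26/21 + sqrt(235)/21 lies inside the unit circle (z₋ = -26/21 - sqrt(235)/21 lies outside).
z₊ is a simple zero of q(z) = 21*z^2 + 52*z + 21, so Res(1/q, z₊) = 1/q'(z₊) with q'(z) = 42*z + 52; and q'(z₊) = 21*(z₊ - z₋) = 2*sqrt(235).
Therefore J = (2/i) · 2πi · 1/(2*sqrt(235)) = 2*pi/(sqrt(235)) = 2*sqrt(235)*pi/235

Final answer: 2*sqrt(235)*pi/235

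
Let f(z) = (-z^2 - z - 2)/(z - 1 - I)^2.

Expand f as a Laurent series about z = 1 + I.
(-3 - 3*I)/(z - 1 - I)^2 + (-3 - 2*I)/(z - 1 - I) - 1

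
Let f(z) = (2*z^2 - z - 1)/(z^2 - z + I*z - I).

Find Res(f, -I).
1 - 2*I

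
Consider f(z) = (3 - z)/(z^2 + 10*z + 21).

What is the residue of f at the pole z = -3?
3/2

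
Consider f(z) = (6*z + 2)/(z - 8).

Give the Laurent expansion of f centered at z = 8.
Put w = z - (8), i.e. z = w + 8. The denominator is w, so it suffices to rewrite the numerator in powers of w.

P(z) = 6*z + 2
P(w + 8) = 50 + 6*w

Dividing each term by w:
  f = 50/w + 6

Substituting back w = z - 8:
  f(z) = 50/(z - 8) + 6

The series is finite because the numerator is a polynomial; the negative powers form the principal part, and the coefficient of 1/(z - 8) gives Res(f, 8) = 50.

Final answer: 50/(z - 8) + 6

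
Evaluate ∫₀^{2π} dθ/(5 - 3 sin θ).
pi/2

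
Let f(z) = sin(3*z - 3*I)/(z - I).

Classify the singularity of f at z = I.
Let u = z - I. The argument of sin is 3*z - 3*I = 3u, so
  f = sin(3u)/u = ((3u) - (3u)^3/6 + ...)/u = 3 - (9/2)*u^2 + ...
The Laurent expansion about u = 0 has no negative powers; equivalently lim_{z→I} f(z) = 3 exists and is finite.
So the singularity is removable.

Final answer: removable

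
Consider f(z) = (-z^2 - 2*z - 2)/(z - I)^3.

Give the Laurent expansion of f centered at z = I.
(-1 - 2*I)/(z - I)^3 + (-2 - 2*I)/(z - I)^2 - 1/(z - I)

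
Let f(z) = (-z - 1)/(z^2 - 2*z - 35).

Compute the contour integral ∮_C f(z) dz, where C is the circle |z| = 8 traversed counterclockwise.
By the residue theorem, ∮_C f(z) dz = 2πi · (sum of the residues of f at the poles inside |z| = 8).

The denominator factors as (z - 7)*(z + 5), so the singularities of f are simple poles at z = 7, z = -5.
  |7|² = 49 < 64 = 8², so this pole is inside the contour.
  |-5|² = 25 < 64 = 8², so this pole is inside the contour.

With P(z) = -z - 1 and Q(z) = z^2 - 2*z - 35, each pole is simple, so Res(f, z₀) = P(z₀)/Q'(z₀) with Q'(z) = 2*z - 2.
  Res(f, 7) = P(7)/Q'(7) = (-8)/(12) = -2/3
  Res(f, -5) = P(-5)/Q'(-5) = (4)/(-12) = -1/3

Sum of residues inside C: -1
∮_C f(z) dz = 2πi · (-1) = -2*I*pi

Final answer: -2*I*pi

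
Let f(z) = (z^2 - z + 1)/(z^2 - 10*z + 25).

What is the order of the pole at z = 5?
Factor the denominator:
  z^2 - 10*z + 25 = (z - 5)^2

The numerator P(z) = z^2 - z + 1 has P(5) = 21 ≠ 0, so no factor of (z - 5) cancels.
Near z = 5 we can therefore write f(z) = g(z)/(z - 5)^2 with g analytic at 5 and g(5) ≠ 0 (g is just the numerator).

Hence z = 5 is a pole of order 2.

Final answer: 2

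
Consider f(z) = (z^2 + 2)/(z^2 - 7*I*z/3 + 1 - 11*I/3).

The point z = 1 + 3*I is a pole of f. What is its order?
Factor the denominator:
  z^2 - 7*I*z/3 + 1 - 11*I/3 = (z - 1 - 3*I)*(z + 1 + 2*I/3)

The numerator P(z) = z^2 + 2 has P(1 + 3*I) = -6 + 6*I ≠ 0, so no factor of (z - 1 - 3*I) cancels.
Near z = 1 + 3*I we can therefore write f(z) = g(z)/(z - 1 - 3*I) with g analytic at 1 + 3*I and g(1 + 3*I) ≠ 0 (g is the numerator divided by the remaining denominator factors).

Hence z = 1 + 3*I is a pole of order 1.

Final answer: 1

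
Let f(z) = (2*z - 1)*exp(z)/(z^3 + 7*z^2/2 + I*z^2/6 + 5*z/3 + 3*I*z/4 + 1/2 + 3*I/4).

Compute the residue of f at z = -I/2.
(120/629 - 276*I/629)*exp(-I/2)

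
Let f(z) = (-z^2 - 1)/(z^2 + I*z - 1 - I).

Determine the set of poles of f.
{-1 - I, 1}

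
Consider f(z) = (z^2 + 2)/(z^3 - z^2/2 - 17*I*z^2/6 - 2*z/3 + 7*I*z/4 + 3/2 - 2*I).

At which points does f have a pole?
{3*I/2, 2*I, 1/2 - 2*I/3}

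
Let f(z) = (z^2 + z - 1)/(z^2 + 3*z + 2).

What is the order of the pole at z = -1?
Factor the denominator:
  z^2 + 3*z + 2 = (z + 1)*(z + 2)

The numerator P(z) = z^2 + z - 1 has P(-1) = -1 ≠ 0, so no factor of (z + 1) cancels.
Near z = -1 we can therefore write f(z) = g(z)/(z + 1) with g analytic at -1 and g(-1) ≠ 0 (g is the numerator divided by the remaining denominator factors).

Hence z = -1 is a pole of order 1.

Final answer: 1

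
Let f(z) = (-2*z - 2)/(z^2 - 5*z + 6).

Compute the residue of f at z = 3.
Write f(z) = P(z)/Q(z) with P(z) = -2*z - 2 and Q(z) = z^2 - 5*z + 6.
The denominator factors as Q(z) = (z - 3)*(z - 2), so z = 3 is a simple zero of Q and P is analytic there; z = 3 is therefore a simple pole and
  Res(f, z₀) = P(z₀)/Q'(z₀).

Q'(z) = 2*z - 5, so Q'(3) = 1.
P(3) = -8.

Res(f, 3) = (-8)/(1) = -8

Final answer: -8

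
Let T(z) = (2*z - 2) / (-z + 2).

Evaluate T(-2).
Substitute z = -2:
  numerator:   2*(-2) - 2 = -6
  denominator: -(-2) + 2 = 4
T(-2) = (-6)/(4) = -3/2

Final answer: -3/2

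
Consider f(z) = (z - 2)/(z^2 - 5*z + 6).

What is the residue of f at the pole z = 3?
Write f(z) = P(z)/Q(z) with P(z) = z - 2 and Q(z) = z^2 - 5*z + 6.
The denominator factors as Q(z) = (z - 3)*(z - 2), so z = 3 is a simple zero of Q and P is analytic there; z = 3 is therefore a simple pole and
  Res(f, z₀) = P(z₀)/Q'(z₀).

Q'(z) = 2*z - 5, so Q'(3) = 1.
P(3) = 1.

Res(f, 3) = (1)/(1) = 1

Final answer: 1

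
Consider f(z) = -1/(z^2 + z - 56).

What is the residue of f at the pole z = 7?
Write f(z) = P(z)/Q(z) with P(z) = -1 and Q(z) = z^2 + z - 56.
The denominator factors as Q(z) = (z - 7)*(z + 8), so z = 7 is a simple zero of Q and P is analytic there; z = 7 is therefore a simple pole and
  Res(f, z₀) = P(z₀)/Q'(z₀).

Q'(z) = 2*z + 1, so Q'(7) = 15.
P(7) = -1.

Res(f, 7) = (-1)/(15) = -1/15

Final answer: -1/15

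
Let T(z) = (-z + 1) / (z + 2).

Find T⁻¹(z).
Set w = T(z) = (-z + 1) / (z + 2) and solve for z:
  w*(z + 2) = -z + 1
  2*w + z*(w + 1) - 1 = 0
  z*(w + 1) = 1 - 2*w
  z = (2*w - 1)/(-w - 1)
Renaming the variable, T⁻¹(z) = (2*z - 1)/(-z - 1) = (-2*z + 1)/(z + 1).
(Check: ad - bc = -3 ≠ 0, so T is invertible.)

Final answer: (-2*z + 1)/(z + 1)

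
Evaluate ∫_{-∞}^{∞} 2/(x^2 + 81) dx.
Let f(z) = 2/(z^2 + 81). The denominator has no real zeros and deg Q - deg P = 2 ≥ 2, so the integral of f over the upper semicircle |z| = R tends to 0 as R → ∞. Closing the contour in the upper half-plane,
  ∫_{-∞}^{∞} f(x) dx = 2πi · Σ Res(f, z_k)  over the poles with Im z_k > 0.

Zeros of the denominator: z^2 + 81 = 0 gives z = ±9*I.
Upper half-plane: z = 9*I (simple).

Each pole is a simple zero of Q(z) = z^2 + 81, so Res(f, z₀) = P(z₀)/Q'(z₀) with P(z) = 2, Q'(z) = 2*z:
  Res(f, 9*I) = (2)/(18*I) = -I/9

∫_{-∞}^{∞} f(x) dx = 2πi · (-I/9) = 2*pi/9

Final answer: 2*pi/9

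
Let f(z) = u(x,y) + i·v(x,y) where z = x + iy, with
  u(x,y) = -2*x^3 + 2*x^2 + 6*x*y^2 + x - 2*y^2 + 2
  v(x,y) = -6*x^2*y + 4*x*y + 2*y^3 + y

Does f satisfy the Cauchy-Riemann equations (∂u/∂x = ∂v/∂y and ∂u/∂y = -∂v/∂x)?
∂u/∂x = -6*x^2 + 4*x + 6*y^2 + 1
∂v/∂y = -6*x^2 + 4*x + 6*y^2 + 1
∂u/∂y = 12*x*y - 4*y
∂v/∂x = -12*x*y + 4*y
∂u/∂x = ∂v/∂y and ∂u/∂y = -∂v/∂x hold identically; f is analytic.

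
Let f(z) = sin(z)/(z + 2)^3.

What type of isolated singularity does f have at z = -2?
Write f(z) = g(z)/(z + 2)^3 with g(z) = sin(z).
g is entire and g(-2) = -sin(2) ≠ 0, so no factor of (z + 2) cancels: the Laurent expansion of f about z = -2 starts at the power -3, i.e. lim_{z→z₀} (z - z₀)^3 f(z) = -sin(2) is finite and nonzero.
So z = -2 is a pole of order 3.

Final answer: pole of order 3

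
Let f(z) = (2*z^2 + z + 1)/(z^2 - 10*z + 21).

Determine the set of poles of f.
The singularities of f are the zeros of the denominator. Factoring,
  z^2 - 10*z + 21 = (z - 7)*(z - 3)
so the candidates are z = 7, z = 3.

Check the numerator P(z) = 2*z^2 + z + 1 at each one:
  P(7) = 106 ≠ 0, so z = 7 is a (simple) pole.
  P(3) = 22 ≠ 0, so z = 3 is a (simple) pole.

Poles of f: {3, 7}

Final answer: {3, 7}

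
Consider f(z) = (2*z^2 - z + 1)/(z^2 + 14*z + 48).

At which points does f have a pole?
The singularities of f are the zeros of the denominator. Factoring,
  z^2 + 14*z + 48 = (z + 8)*(z + 6)
so the candidates are z = -8, z = -6.

Check the numerator P(z) = 2*z^2 - z + 1 at each one:
  P(-8) = 137 ≠ 0, so z = -8 is a (simple) pole.
  P(-6) = 79 ≠ 0, so z = -6 is a (simple) pole.

Poles of f: {-8, -6}

Final answer: {-8, -6}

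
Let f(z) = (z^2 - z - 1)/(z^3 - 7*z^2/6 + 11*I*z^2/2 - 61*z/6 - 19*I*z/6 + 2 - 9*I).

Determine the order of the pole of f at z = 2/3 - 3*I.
Factor the denominator:
  z^3 - 7*z^2/6 + 11*I*z^2/2 - 61*z/6 - 19*I*z/6 + 2 - 9*I = (z - 2/3 + 3*I)*(z + 1 + I)*(z - 3/2 + 3*I/2)

The numerator P(z) = z^2 - z - 1 has P(2/3 - 3*I) = -92/9 - I ≠ 0, so no factor of (z - 2/3 + 3*I) cancels.
Near z = 2/3 - 3*I we can therefore write f(z) = g(z)/(z - 2/3 + 3*I) with g analytic at 2/3 - 3*I and g(2/3 - 3*I) ≠ 0 (g is the numerator divided by the remaining denominator factors).

Hence z = 2/3 - 3*I is a pole of order 1.

Final answer: 1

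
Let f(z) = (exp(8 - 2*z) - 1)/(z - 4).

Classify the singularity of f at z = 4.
removable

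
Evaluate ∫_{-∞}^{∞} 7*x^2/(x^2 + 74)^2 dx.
Let f(z) = 7*z^2/(z^2 + 74)^2. The denominator has no real zeros and deg Q - deg P = 2 ≥ 2, so the integral of f over the upper semicircle |z| = R tends to 0 as R → ∞. Closing the contour in the upper half-plane,
  ∫_{-∞}^{∞} f(x) dx = 2πi · Σ Res(f, z_k)  over the poles with Im z_k > 0.

Zeros of the denominator: z^2 + 74 = 0 gives z = ±sqrt(74)*I.
Upper half-plane: z = sqrt(74)*I (a pole of order 2).

Write f(z) = g(z)/(z - sqrt(74)*I)^2 with g(z) = 7*z^2/(z + sqrt(74)*I)^2. For a double pole, Res(f, z₀) = g'(z₀):
  g'(z) = 14*sqrt(74)*I*z/(z + sqrt(74)*I)^3
  Res(f, sqrt(74)*I) = g'(sqrt(74)*I) = -7*sqrt(74)*I/296

∫_{-∞}^{∞} f(x) dx = 2πi · (-7*sqrt(74)*I/296) = 7*sqrt(74)*pi/148

Final answer: 7*sqrt(74)*pi/148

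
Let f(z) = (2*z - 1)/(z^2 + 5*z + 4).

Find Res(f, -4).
3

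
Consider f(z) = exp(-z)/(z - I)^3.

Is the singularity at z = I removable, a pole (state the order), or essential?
Write f(z) = g(z)/(z - I)^3 with g(z) = exp(-z).
g is entire and g(I) = exp(-I) ≠ 0, so no factor of (z - I) cancels: the Laurent expansion of f about z = I starts at the power -3, i.e. lim_{z→z₀} (z - z₀)^3 f(z) = exp(-I) is finite and nonzero.
So z = I is a pole of order 3.

Final answer: pole of order 3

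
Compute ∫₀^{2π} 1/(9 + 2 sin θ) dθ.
2*sqrt(77)*pi/77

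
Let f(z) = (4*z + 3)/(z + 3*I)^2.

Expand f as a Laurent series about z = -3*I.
Put w = z - (-3*I), i.e. z = w - 3*I. The denominator is w^2, so it suffices to rewrite the numerator in powers of w.

P(z) = 4*z + 3
P(w - 3*I) = 3 - 12*I + 4*w

Dividing each term by w^2:
  f = (3 - 12*I)/w^2 + 4/w

Substituting back w = z + 3*I:
  f(z) = (3 - 12*I)/(z + 3*I)^2 + 4/(z + 3*I)

The series is finite because the numerator is a polynomial; the negative powers form the principal part, and the coefficient of 1/(z + 3*I) gives Res(f, -3*I) = 4.

Final answer: (3 - 12*I)/(z + 3*I)^2 + 4/(z + 3*I)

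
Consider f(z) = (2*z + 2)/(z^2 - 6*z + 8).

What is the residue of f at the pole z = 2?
Write f(z) = P(z)/Q(z) with P(z) = 2*z + 2 and Q(z) = z^2 - 6*z + 8.
The denominator factors as Q(z) = (z - 4)*(z - 2), so z = 2 is a simple zero of Q and P is analytic there; z = 2 is therefore a simple pole and
  Res(f, z₀) = P(z₀)/Q'(z₀).

Q'(z) = 2*z - 6, so Q'(2) = -2.
P(2) = 6.

Res(f, 2) = (6)/(-2) = -3

Final answer: -3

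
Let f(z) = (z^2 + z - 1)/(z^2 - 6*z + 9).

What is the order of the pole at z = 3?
2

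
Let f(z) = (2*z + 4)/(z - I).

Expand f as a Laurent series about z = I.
Put w = z - (I), i.e. z = w + I. The denominator is w, so it suffices to rewrite the numerator in powers of w.

P(z) = 2*z + 4
P(w + I) = 4 + 2*I + 2*w

Dividing each term by w:
  f = (4 + 2*I)/w + 2

Substituting back w = z - I:
  f(z) = (4 + 2*I)/(z - I) + 2

The series is finite because the numerator is a polynomial; the negative powers form the principal part, and the coefficient of 1/(z - I) gives Res(f, I) = 4 + 2*I.

Final answer: (4 + 2*I)/(z - I) + 2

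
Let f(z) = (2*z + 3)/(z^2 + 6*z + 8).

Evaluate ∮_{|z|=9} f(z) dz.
By the residue theorem, ∮_C f(z) dz = 2πi · (sum of the residues of f at the poles inside |z| = 9).

The denominator factors as (z + 2)*(z + 4), so the singularities of f are simple poles at z = -2, z = -4.
  |-2|² = 4 < 81 = 9², so this pole is inside the contour.
  |-4|² = 16 < 81 = 9², so this pole is inside the contour.

With P(z) = 2*z + 3 and Q(z) = z^2 + 6*z + 8, each pole is simple, so Res(f, z₀) = P(z₀)/Q'(z₀) with Q'(z) = 2*z + 6.
  Res(f, -2) = P(-2)/Q'(-2) = (-1)/(2) = -1/2
  Res(f, -4) = P(-4)/Q'(-4) = (-5)/(-2) = 5/2

Sum of residues inside C: 2
∮_C f(z) dz = 2πi · (2) = 4*I*pi

Final answer: 4*I*pi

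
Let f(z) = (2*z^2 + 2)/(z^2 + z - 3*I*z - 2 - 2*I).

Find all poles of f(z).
The singularities of f are the zeros of the denominator. Factoring,
  z^2 + z - 3*I*z - 2 - 2*I = (z - 2*I)*(z + 1 - I)
so the candidates are z = 2*I, z = -1 + I.

Check the numerator P(z) = 2*z^2 + 2 at each one:
  P(2*I) = -6 ≠ 0, so z = 2*I is a (simple) pole.
  P(-1 + I) = 2 - 4*I ≠ 0, so z = -1 + I is a (simple) pole.

Poles of f: {-1 + I, 2*I}

Final answer: {-1 + I, 2*I}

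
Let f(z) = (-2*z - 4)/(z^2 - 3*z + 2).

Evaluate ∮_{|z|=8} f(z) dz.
By the residue theorem, ∮_C f(z) dz = 2πi · (sum of the residues of f at the poles inside |z| = 8).

The denominator factors as (z - 1)*(z - 2), so the singularities of f are simple poles at z = 1, z = 2.
  |1|² = 1 < 64 = 8², so this pole is inside the contour.
  |2|² = 4 < 64 = 8², so this pole is inside the contour.

With P(z) = -2*z - 4 and Q(z) = z^2 - 3*z + 2, each pole is simple, so Res(f, z₀) = P(z₀)/Q'(z₀) with Q'(z) = 2*z - 3.
  Res(f, 1) = P(1)/Q'(1) = (-6)/(-1) = 6
  Res(f, 2) = P(2)/Q'(2) = (-8)/(1) = -8

Sum of residues inside C: -2
∮_C f(z) dz = 2πi · (-2) = -4*I*pi

Final answer: -4*I*pi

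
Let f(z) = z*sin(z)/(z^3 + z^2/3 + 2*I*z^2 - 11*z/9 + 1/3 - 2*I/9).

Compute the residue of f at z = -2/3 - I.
(5/4 + I/4)*sin(2/3 + I)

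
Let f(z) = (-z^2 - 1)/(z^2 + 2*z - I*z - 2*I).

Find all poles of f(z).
The singularities of f are the zeros of the denominator. Factoring,
  z^2 + 2*z - I*z - 2*I = (z + 2)*(z - I)
so the candidates are z = -2, z = I.

Check the numerator P(z) = -z^2 - 1 at each one:
  P(-2) = -5 ≠ 0, so z = -2 is a (simple) pole.
  P(I) = 0, so the factor (z - I) cancels and z = I is only a removable singularity, not a pole.

Poles of f: {-2}

Final answer: {-2}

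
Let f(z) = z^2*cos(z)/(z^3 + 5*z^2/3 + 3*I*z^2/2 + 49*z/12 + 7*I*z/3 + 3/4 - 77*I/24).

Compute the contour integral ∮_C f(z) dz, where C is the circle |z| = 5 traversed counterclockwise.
By the residue theorem, ∮_C f(z) dz = 2πi · (sum of the residues of f at the poles inside |z| = 5).

The denominator factors as (z + 1/2 + 3*I)*(z + 3/2 - I)*(z - 1/3 - I/2), so the singularities of f are simple poles at z = -1/2 - 3*I, z = -3/2 + I, z = 1/3 + I/2.
  |-1/2 - 3*I|² = 37/4 < 25 = 5², so this pole is inside the contour.
  |-3/2 + I|² = 13/4 < 25 = 5², so this pole is inside the contour.
  |1/3 + I/2|² = 13/36 < 25 = 5², so this pole is inside the contour.

With P(z) = z^2*cos(z) and Q(z) = z^3 + 5*z^2/3 + 3*I*z^2/2 + 49*z/12 + 7*I*z/3 + 3/4 - 77*I/24, each pole is simple, so Res(f, z₀) = P(z₀)/Q'(z₀) with Q'(z) = 3*z^2 + 10*z/3 + 3*I*z + 49/12 + 7*I/3.
  Res(f, -1/2 - 3*I) = P(-1/2 - 3*I)/Q'(-1/2 - 3*I) = ((-35/4 + 3*I)*cos(1/2 + 3*I))/(-89/6 - I/6) = (9309/15844 - 3309*I/15844)*cos(1/2 + 3*I)
  Res(f, -3/2 + I) = P(-3/2 + I)/Q'(-3/2 + I) = ((5/4 - 3*I)*cos(3/2 - I))/(-1/6 - 47*I/6) = (129/340 + 57*I/340)*cos(3/2 - I)
  Res(f, 1/3 + I/2) = P(1/3 + I/2)/Q'(1/3 + I/2) = ((-5/36 + I/3)*cos(1/3 + I/2))/(59/18 + 6*I) = (77/2330 + 48*I/1165)*cos(1/3 + I/2)

Sum of residues inside C: (9309/15844 - 3309*I/15844)*cos(1/2 + 3*I) + (77/2330 + 48*I/1165)*cos(1/3 + I/2) + (129/340 + 57*I/340)*cos(3/2 - I)
∮_C f(z) dz = 2πi · ((9309/15844 - 3309*I/15844)*cos(1/2 + 3*I) + (77/2330 + 48*I/1165)*cos(1/3 + I/2) + (129/340 + 57*I/340)*cos(3/2 - I)) = pi*(-57/170 + 129*I/170)*cos(3/2 - I) + pi*(-96/1165 + 77*I/1165)*cos(1/3 + I/2) + pi*(3309/7922 + 9309*I/7922)*cos(1/2 + 3*I)

Final answer: pi*(-57/170 + 129*I/170)*cos(3/2 - I) + pi*(-96/1165 + 77*I/1165)*cos(1/3 + I/2) + pi*(3309/7922 + 9309*I/7922)*cos(1/2 + 3*I)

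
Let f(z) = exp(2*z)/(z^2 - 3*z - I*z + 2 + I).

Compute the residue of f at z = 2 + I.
(1/2 - I/2)*exp(4 + 2*I)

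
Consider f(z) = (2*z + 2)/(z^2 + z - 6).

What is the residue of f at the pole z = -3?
4/5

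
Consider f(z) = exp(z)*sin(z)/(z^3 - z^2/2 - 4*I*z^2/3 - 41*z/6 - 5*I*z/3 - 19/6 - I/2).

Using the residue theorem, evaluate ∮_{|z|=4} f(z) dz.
By the residue theorem, ∮_C f(z) dz = 2πi · (sum of the residues of f at the poles inside |z| = 4).

The denominator factors as (z - 3 - I)*(z + 1/2)*(z + 2 - I/3), so the singularities of f are simple poles at z = 3 + I, z = -1/2, z = -2 + I/3.
  |3 + I|² = 10 < 16 = 4², so this pole is inside the contour.
  |-1/2|² = 1/4 < 16 = 4², so this pole is inside the contour.
  |-2 + I/3|² = 37/9 < 16 = 4², so this pole is inside the contour.

With P(z) = exp(z)*sin(z) and Q(z) = z^3 - z^2/2 - 4*I*z^2/3 - 41*z/6 - 5*I*z/3 - 19/6 - I/2, each pole is simple, so Res(f, z₀) = P(z₀)/Q'(z₀) with Q'(z) = 3*z^2 - z - 8*I*z/3 - 41/6 - 5*I/3.
  Res(f, 3 + I) = P(3 + I)/Q'(3 + I) = (exp(3 + I)*sin(3 + I))/(101/6 + 22*I/3) = (606/12137 - 264*I/12137)*exp(3 + I)*sin(3 + I)
  Res(f, -1/2) = P(-1/2)/Q'(-1/2) = (-exp(-1/2)*sin(1/2))/(-67/12 - I/3) = (804/4505 - 48*I/4505)*exp(-1/2)*sin(1/2)
  Res(f, -2 + I/3) = P(-2 + I/3)/Q'(-2 + I/3) = (-exp(-2 + I/3)*sin(2 - I/3))/(139/18 - 2*I/3) = (-2502/19465 - 216*I/19465)*exp(-2 + I/3)*sin(2 - I/3)

Sum of residues inside C: (606/12137 - 264*I/12137)*exp(3 + I)*sin(3 + I) + (-2502/19465 - 216*I/19465)*exp(-2 + I/3)*sin(2 - I/3) + (804/4505 - 48*I/4505)*exp(-1/2)*sin(1/2)
∮_C f(z) dz = 2πi · ((606/12137 - 264*I/12137)*exp(3 + I)*sin(3 + I) + (-2502/19465 - 216*I/19465)*exp(-2 + I/3)*sin(2 - I/3) + (804/4505 - 48*I/4505)*exp(-1/2)*sin(1/2)) = pi*(432/19465 - 5004*I/19465)*exp(-2 + I/3)*sin(2 - I/3) + pi*(96/4505 + 1608*I/4505)*exp(-1/2)*sin(1/2) + pi*(528/12137 + 1212*I/12137)*exp(3 + I)*sin(3 + I)

Final answer: pi*(432/19465 - 5004*I/19465)*exp(-2 + I/3)*sin(2 - I/3) + pi*(96/4505 + 1608*I/4505)*exp(-1/2)*sin(1/2) + pi*(528/12137 + 1212*I/12137)*exp(3 + I)*sin(3 + I)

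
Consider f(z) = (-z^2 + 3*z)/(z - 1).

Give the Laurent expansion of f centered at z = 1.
Put w = z - (1), i.e. z = w + 1. The denominator is w, so it suffices to rewrite the numerator in powers of w.

P(z) = -z^2 + 3*z
P(w + 1) = 2 + w - w^2

Dividing each term by w:
  f = 2/w + 1 - w

Substituting back w = z - 1:
  f(z) = 2/(z - 1) + 1 - (z - 1)

The series is finite because the numerator is a polynomial; the negative powers form the principal part, and the coefficient of 1/(z - 1) gives Res(f, 1) = 2.

Final answer: 2/(z - 1) + 1 - (z - 1)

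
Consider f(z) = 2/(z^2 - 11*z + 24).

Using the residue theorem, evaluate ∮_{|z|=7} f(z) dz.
-4*I*pi/5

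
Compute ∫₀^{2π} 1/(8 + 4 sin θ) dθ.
Call the integral J. The integrand is 2π-periodic and we integrate over a full period, so shifting θ does not change the value (θ → θ + π/2 turns sin θ into cos θ). Hence
  J = ∫₀^{2π} dθ/(8 + 4 cos θ).
Put z = e^{iθ}: then cos θ = (z + 1/z)/2, dθ = dz/(iz), and z runs once counterclockwise around |z| = 1:
  J = ∮_{|z|=1} 1/(8 + 4*(z + 1/z)/2) · dz/(iz) = (2/i) ∮_{|z|=1} dz/(4*z^2 + 16*z + 4).
The roots of 4*z^2 + 16*z + 4 are z = (-8 ± sqrt(8^2 - 4^2))/4, with sqrt(48) = 4*sqrt(3); their product is 1, so only z₊ = -2 + sqrt(3) lies inside the unit circle (z₋ = -2 - sqrt(3) lies outside).
z₊ is a simple zero of q(z) = 4*z^2 + 16*z + 4, so Res(1/q, z₊) = 1/q'(z₊) with q'(z) = 8*z + 16; and q'(z₊) = 4*(z₊ - z₋) = 8*sqrt(3).
Therefore J = (2/i) · 2πi · 1/(8*sqrt(3)) = 2*pi/(4*sqrt(3)) = sqrt(3)*pi/6

Final answer: sqrt(3)*pi/6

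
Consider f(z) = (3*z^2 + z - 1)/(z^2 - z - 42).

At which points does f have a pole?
The singularities of f are the zeros of the denominator. Factoring,
  z^2 - z - 42 = (z - 7)*(z + 6)
so the candidates are z = 7, z = -6.

Check the numerator P(z) = 3*z^2 + z - 1 at each one:
  P(7) = 153 ≠ 0, so z = 7 is a (simple) pole.
  P(-6) = 101 ≠ 0, so z = -6 is a (simple) pole.

Poles of f: {-6, 7}

Final answer: {-6, 7}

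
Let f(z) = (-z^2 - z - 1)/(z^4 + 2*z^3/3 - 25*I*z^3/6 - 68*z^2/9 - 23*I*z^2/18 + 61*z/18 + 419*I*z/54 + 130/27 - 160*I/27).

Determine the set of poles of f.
{-2 + I, -1/3 + 3*I/2, 2/3 + 2*I, 1 - I/3}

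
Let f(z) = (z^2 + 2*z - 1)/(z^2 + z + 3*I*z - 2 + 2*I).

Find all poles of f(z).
The singularities of f are the zeros of the denominator. Factoring,
  z^2 + z + 3*I*z - 2 + 2*I = (z + 1 + I)*(z + 2*I)
so the candidates are z = -1 - I, z = -2*I.

Check the numerator P(z) = z^2 + 2*z - 1 at each one:
  P(-1 - I) = -3 ≠ 0, so z = -1 - I is a (simple) pole.
  P(-2*I) = -5 - 4*I ≠ 0, so z = -2*I is a (simple) pole.

Poles of f: {-1 - I, -2*I}

Final answer: {-1 - I, -2*I}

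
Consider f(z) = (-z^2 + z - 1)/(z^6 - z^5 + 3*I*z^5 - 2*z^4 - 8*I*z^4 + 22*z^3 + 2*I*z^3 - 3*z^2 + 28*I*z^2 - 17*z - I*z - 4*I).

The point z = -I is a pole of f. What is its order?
4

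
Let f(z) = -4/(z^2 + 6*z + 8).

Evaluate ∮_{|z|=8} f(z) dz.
By the residue theorem, ∮_C f(z) dz = 2πi · (sum of the residues of f at the poles inside |z| = 8).

The denominator factors as (z + 2)*(z + 4), so the singularities of f are simple poles at z = -2, z = -4.
  |-2|² = 4 < 64 = 8², so this pole is inside the contour.
  |-4|² = 16 < 64 = 8², so this pole is inside the contour.

With P(z) = -4 and Q(z) = z^2 + 6*z + 8, each pole is simple, so Res(f, z₀) = P(z₀)/Q'(z₀) with Q'(z) = 2*z + 6.
  Res(f, -2) = P(-2)/Q'(-2) = (-4)/(2) = -2
  Res(f, -4) = P(-4)/Q'(-4) = (-4)/(-2) = 2

Sum of residues inside C: 0
∮_C f(z) dz = 2πi · (0) = 0

Final answer: 0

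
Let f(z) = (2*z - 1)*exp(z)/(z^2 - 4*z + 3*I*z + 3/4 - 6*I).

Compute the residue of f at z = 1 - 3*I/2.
Write f(z) = P(z)/Q(z) with P(z) = (2*z - 1)*exp(z) and Q(z) = z^2 - 4*z + 3*I*z + 3/4 - 6*I.
The denominator factors as Q(z) = (z - 1 + 3*I/2)*(z - 3 + 3*I/2), so z = 1 - 3*I/2 is a simple zero of Q and P is analytic there; z = 1 - 3*I/2 is therefore a simple pole and
  Res(f, z₀) = P(z₀)/Q'(z₀).

Q'(z) = 2*z - 4 + 3*I, so Q'(1 - 3*I/2) = -2.
P(1 - 3*I/2) = (1 - 3*I)*exp(1 - 3*I/2).

Res(f, 1 - 3*I/2) = ((1 - 3*I)*exp(1 - 3*I/2))/(-2) = (-1/2 + 3*I/2)*exp(1 - 3*I/2)

Final answer: (-1/2 + 3*I/2)*exp(1 - 3*I/2)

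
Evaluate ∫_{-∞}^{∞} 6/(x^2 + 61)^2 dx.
3*sqrt(61)*pi/3721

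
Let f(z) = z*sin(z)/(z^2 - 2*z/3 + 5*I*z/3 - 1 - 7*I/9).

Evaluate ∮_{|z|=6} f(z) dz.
By the residue theorem, ∮_C f(z) dz = 2πi · (sum of the residues of f at the poles inside |z| = 6).

The denominator factors as (z + 1/3 + I)*(z - 1 + 2*I/3), so the singularities of f are simple poles at z = -1/3 - I, z = 1 - 2*I/3.
  |-1/3 - I|² = 10/9 < 36 = 6², so this pole is inside the contour.
  |1 - 2*I/3|² = 13/9 < 36 = 6², so this pole is inside the contour.

With P(z) = z*sin(z) and Q(z) = z^2 - 2*z/3 + 5*I*z/3 - 1 - 7*I/9, each pole is simple, so Res(f, z₀) = P(z₀)/Q'(z₀) with Q'(z) = 2*z - 2/3 + 5*I/3.
  Res(f, -1/3 - I) = P(-1/3 - I)/Q'(-1/3 - I) = ((1/3 + I)*sin(1/3 + I))/(-4/3 - I/3) = (-7/17 - 11*I/17)*sin(1/3 + I)
  Res(f, 1 - 2*I/3) = P(1 - 2*I/3)/Q'(1 - 2*I/3) = ((1 - 2*I/3)*sin(1 - 2*I/3))/(4/3 + I/3) = (10/17 - 11*I/17)*sin(1 - 2*I/3)

Sum of residues inside C: (10/17 - 11*I/17)*sin(1 - 2*I/3) + (-7/17 - 11*I/17)*sin(1/3 + I)
∮_C f(z) dz = 2πi · ((10/17 - 11*I/17)*sin(1 - 2*I/3) + (-7/17 - 11*I/17)*sin(1/3 + I)) = pi*(22/17 + 20*I/17)*sin(1 - 2*I/3) + pi*(22/17 - 14*I/17)*sin(1/3 + I)

Final answer: pi*(22/17 + 20*I/17)*sin(1 - 2*I/3) + pi*(22/17 - 14*I/17)*sin(1/3 + I)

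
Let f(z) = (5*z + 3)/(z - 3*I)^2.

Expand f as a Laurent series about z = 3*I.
Put w = z - (3*I), i.e. z = w + 3*I. The denominator is w^2, so it suffices to rewrite the numerator in powers of w.

P(z) = 5*z + 3
P(w + 3*I) = 3 + 15*I + 5*w

Dividing each term by w^2:
  f = (3 + 15*I)/w^2 + 5/w

Substituting back w = z - 3*I:
  f(z) = (3 + 15*I)/(z - 3*I)^2 + 5/(z - 3*I)

The series is finite because the numerator is a polynomial; the negative powers form the principal part, and the coefficient of 1/(z - 3*I) gives Res(f, 3*I) = 5.

Final answer: (3 + 15*I)/(z - 3*I)^2 + 5/(z - 3*I)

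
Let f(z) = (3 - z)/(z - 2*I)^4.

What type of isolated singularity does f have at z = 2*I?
pole of order 4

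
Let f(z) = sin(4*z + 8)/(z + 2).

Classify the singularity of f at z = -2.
Let u = z + 2. The argument of sin is 4*z + 8 = 4u, so
  f = sin(4u)/u = ((4u) - (4u)^3/6 + ...)/u = 4 - (32/3)*u^2 + ...
The Laurent expansion about u = 0 has no negative powers; equivalently lim_{z→-2} f(z) = 4 exists and is finite.
So the singularity is removable.

Final answer: removable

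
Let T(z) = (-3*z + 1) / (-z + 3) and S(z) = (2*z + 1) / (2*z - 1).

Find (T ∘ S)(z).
(T ∘ S)(z) = T(S(z)) = ((-3)*S(z) + (1))/((-1)*S(z) + (3)). Multiply numerator and denominator by 2*z - 1:
  numerator:   (-3)*(2*z + 1) + (1)*(2*z - 1) = -4*z - 4
  denominator: (-1)*(2*z + 1) + (3)*(2*z - 1) = 4*z - 4
(T ∘ S)(z) = (-4*z - 4)/(4*z - 4) = (-z - 1)/(z - 1)

Final answer: (-z - 1)/(z - 1)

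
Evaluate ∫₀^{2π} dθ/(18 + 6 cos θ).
Let J = ∫₀^{2π} dθ/(18 + 6 cos θ).
Put z = e^{iθ}: then cos θ = (z + 1/z)/2, dθ = dz/(iz), and z runs once counterclockwise around |z| = 1:
  J = ∮_{|z|=1} 1/(18 + 6*(z + 1/z)/2) · dz/(iz) = (2/i) ∮_{|z|=1} dz/(6*z^2 + 36*z + 6).
The roots of 6*z^2 + 36*z + 6 are z = (-18 ± sqrt(18^2 - 6^2))/6, with sqrt(288) = 12*sqrt(2); their product is 1, so only z₊ = -3 + 2*sqrt(2) lies inside the unit circle (z₋ = -3 - 2*sqrt(2) lies outside).
z₊ is a simple zero of q(z) = 6*z^2 + 36*z + 6, so Res(1/q, z₊) = 1/q'(z₊) with q'(z) = 12*z + 36; and q'(z₊) = 6*(z₊ - z₋) = 24*sqrt(2).
Therefore J = (2/i) · 2πi · 1/(24*sqrt(2)) = 2*pi/(12*sqrt(2)) = sqrt(2)*pi/12

Final answer: sqrt(2)*pi/12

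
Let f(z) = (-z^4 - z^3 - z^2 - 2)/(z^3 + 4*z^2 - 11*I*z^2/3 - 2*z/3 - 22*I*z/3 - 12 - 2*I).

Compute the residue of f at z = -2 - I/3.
Write f(z) = P(z)/Q(z) with P(z) = -z^4 - z^3 - z^2 - 2 and Q(z) = z^3 + 4*z^2 - 11*I*z^2/3 - 2*z/3 - 22*I*z/3 - 12 - 2*I.
The denominator factors as Q(z) = (z + 3 - 3*I)*(z + 2 + I/3)*(z - 1 - I), so z = -2 - I/3 is a simple zero of Q and P is analytic there; z = -2 - I/3 is therefore a simple pole and
  Res(f, z₀) = P(z₀)/Q'(z₀).

Q'(z) = 3*z^2 + 8*z - 22*I*z/3 - 2/3 - 22*I/3, so Q'(-2 - I/3) = -67/9 + 26*I/3.
P(-2 - I/3) = -964/81 - 209*I/27.

Res(f, -2 - I/3) = (-964/81 - 209*I/27)/(-67/9 + 26*I/3) = 15682/95157 + 39067*I/31719

Final answer: 15682/95157 + 39067*I/31719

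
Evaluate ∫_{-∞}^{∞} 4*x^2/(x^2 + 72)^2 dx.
sqrt(2)*pi/6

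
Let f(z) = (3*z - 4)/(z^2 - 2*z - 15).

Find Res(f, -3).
Write f(z) = P(z)/Q(z) with P(z) = 3*z - 4 and Q(z) = z^2 - 2*z - 15.
The denominator factors as Q(z) = (z + 3)*(z - 5), so z = -3 is a simple zero of Q and P is analytic there; z = -3 is therefore a simple pole and
  Res(f, z₀) = P(z₀)/Q'(z₀).

Q'(z) = 2*z - 2, so Q'(-3) = -8.
P(-3) = -13.

Res(f, -3) = (-13)/(-8) = 13/8

Final answer: 13/8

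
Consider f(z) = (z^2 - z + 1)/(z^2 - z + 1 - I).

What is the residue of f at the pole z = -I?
-2/5 - I/5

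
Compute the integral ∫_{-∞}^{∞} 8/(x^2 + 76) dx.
Let f(z) = 8/(z^2 + 76). The denominator has no real zeros and deg Q - deg P = 2 ≥ 2, so the integral of f over the upper semicircle |z| = R tends to 0 as R → ∞. Closing the contour in the upper half-plane,
  ∫_{-∞}^{∞} f(x) dx = 2πi · Σ Res(f, z_k)  over the poles with Im z_k > 0.

Zeros of the denominator: z^2 + 76 = 0 gives z = ±2*sqrt(19)*I.
Upper half-plane: z = 2*sqrt(19)*I (simple).

Each pole is a simple zero of Q(z) = z^2 + 76, so Res(f, z₀) = P(z₀)/Q'(z₀) with P(z) = 8, Q'(z) = 2*z:
  Res(f, 2*sqrt(19)*I) = (8)/(4*sqrt(19)*I) = -2*sqrt(19)*I/19

∫_{-∞}^{∞} f(x) dx = 2πi · (-2*sqrt(19)*I/19) = 4*sqrt(19)*pi/19

Final answer: 4*sqrt(19)*pi/19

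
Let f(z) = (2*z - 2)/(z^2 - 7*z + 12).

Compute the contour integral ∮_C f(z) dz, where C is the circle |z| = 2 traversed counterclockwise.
By the residue theorem, ∮_C f(z) dz = 2πi · (sum of the residues of f at the poles inside |z| = 2).

The denominator factors as (z - 3)*(z - 4), so the singularities of f are simple poles at z = 3, z = 4.
  |3|² = 9 > 4 = 2², so this pole is outside the contour.
  |4|² = 16 > 4 = 2², so this pole is outside the contour.

No pole lies inside the contour, so f is analytic on and inside C and the integral is 0 (Cauchy's theorem).

Final answer: 0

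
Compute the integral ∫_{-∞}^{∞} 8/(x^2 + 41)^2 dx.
Let f(z) = 8/(z^2 + 41)^2. The denominator has no real zeros and deg Q - deg P = 4 ≥ 2, so the integral of f over the upper semicircle |z| = R tends to 0 as R → ∞. Closing the contour in the upper half-plane,
  ∫_{-∞}^{∞} f(x) dx = 2πi · Σ Res(f, z_k)  over the poles with Im z_k > 0.

Zeros of the denominator: z^2 + 41 = 0 gives z = ±sqrt(41)*I.
Upper half-plane: z = sqrt(41)*I (a pole of order 2).

Write f(z) = g(z)/(z - sqrt(41)*I)^2 with g(z) = 8/(z + sqrt(41)*I)^2. For a double pole, Res(f, z₀) = g'(z₀):
  g'(z) = -16/(z + sqrt(41)*I)^3
  Res(f, sqrt(41)*I) = g'(sqrt(41)*I) = -2*sqrt(41)*I/1681

∫_{-∞}^{∞} f(x) dx = 2πi · (-2*sqrt(41)*I/1681) = 4*sqrt(41)*pi/1681

Final answer: 4*sqrt(41)*pi/1681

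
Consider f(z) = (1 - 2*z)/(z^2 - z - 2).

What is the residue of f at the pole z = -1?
-1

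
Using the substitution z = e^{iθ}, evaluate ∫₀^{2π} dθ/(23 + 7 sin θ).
Call the integral J. The integrand is 2π-periodic and we integrate over a full period, so shifting θ does not change the value (θ → θ + π/2 turns sin θ into cos θ). Hence
  J = ∫₀^{2π} dθ/(23 + 7 cos θ).
Put z = e^{iθ}: then cos θ = (z + 1/z)/2, dθ = dz/(iz), and z runs once counterclockwise around |z| = 1:
  J = ∮_{|z|=1} 1/(23 + 7*(z + 1/z)/2) · dz/(iz) = (2/i) ∮_{|z|=1} dz/(7*z^2 + 46*z + 7).
The roots of 7*z^2 + 46*z + 7 are z = (-23 ± sqrt(23^2 - 7^2))/7, with sqrt(480) = 4*sqrt(30); their product is 1, so only z₊ = -23/7 + 4*sqrt(30)/7 lies inside the unit circle (z₋ = -23/7 - 4*sqrt(30)/7 lies outside).
z₊ is a simple zero of q(z) = 7*z^2 + 46*z + 7, so Res(1/q, z₊) = 1/q'(z₊) with q'(z) = 14*z + 46; and q'(z₊) = 7*(z₊ - z₋) = 8*sqrt(30).
Therefore J = (2/i) · 2πi · 1/(8*sqrt(30)) = 2*pi/(4*sqrt(30)) = sqrt(30)*pi/60

Final answer: sqrt(30)*pi/60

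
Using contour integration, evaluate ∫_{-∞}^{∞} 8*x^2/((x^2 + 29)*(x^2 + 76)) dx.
8*pi*(-sqrt(29) + 2*sqrt(19))/47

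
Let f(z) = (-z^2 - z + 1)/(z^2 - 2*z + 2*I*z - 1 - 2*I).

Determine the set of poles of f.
The singularities of f are the zeros of the denominator. Factoring,
  z^2 - 2*z + 2*I*z - 1 - 2*I = (z - 2 + I)*(z + I)
so the candidates are z = 2 - I, z = -I.

Check the numerator P(z) = -z^2 - z + 1 at each one:
  P(2 - I) = -4 + 5*I ≠ 0, so z = 2 - I is a (simple) pole.
  P(-I) = 2 + I ≠ 0, so z = -I is a (simple) pole.

Poles of f: {-I, 2 - I}

Final answer: {-I, 2 - I}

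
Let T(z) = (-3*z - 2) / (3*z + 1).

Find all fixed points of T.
{-2/3 - sqrt(2)*I/3, -2/3 + sqrt(2)*I/3}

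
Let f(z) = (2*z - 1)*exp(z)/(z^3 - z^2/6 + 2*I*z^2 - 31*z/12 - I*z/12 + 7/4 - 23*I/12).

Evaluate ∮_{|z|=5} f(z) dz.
By the residue theorem, ∮_C f(z) dz = 2πi · (sum of the residues of f at the poles inside |z| = 5).

The denominator factors as (z + 3/2 + I/2)*(z - 2/3 + 3*I/2)*(z - 1), so the singularities of f are simple poles at z = -3/2 - I/2, z = 2/3 - 3*I/2, z = 1.
  |-3/2 - I/2|² = 5/2 < 25 = 5², so this pole is inside the contour.
  |2/3 - 3*I/2|² = 97/36 < 25 = 5², so this pole is inside the contour.
  |1|² = 1 < 25 = 5², so this pole is inside the contour.

With P(z) = (2*z - 1)*exp(z) and Q(z) = z^3 - z^2/6 + 2*I*z^2 - 31*z/12 - I*z/12 + 7/4 - 23*I/12, each pole is simple, so Res(f, z₀) = P(z₀)/Q'(z₀) with Q'(z) = 3*z^2 - z/3 + 4*I*z - 31/12 - I/12.
  Res(f, -3/2 - I/2) = P(-3/2 - I/2)/Q'(-3/2 - I/2) = ((-4 - I)*exp(-3/2 - I/2))/(71/12 - 17*I/12) = (-1602/2665 - 834*I/2665)*exp(-3/2 - I/2)
  Res(f, 2/3 - 3*I/2) = P(2/3 - 3*I/2)/Q'(2/3 - 3*I/2) = ((1/3 - 3*I)*exp(2/3 - 3*I/2))/(-20/9 - 35*I/12) = (2076/3485 + 396*I/697)*exp(2/3 - 3*I/2)
  Res(f, 1) = P(1)/Q'(1) = (exp(1))/(1/12 + 47*I/12) = exp(1)*(6/1105 - 282*I/1105)

Sum of residues inside C: (2076/3485 + 396*I/697)*exp(2/3 - 3*I/2) + exp(1)*(6/1105 - 282*I/1105) + (-1602/2665 - 834*I/2665)*exp(-3/2 - I/2)
∮_C f(z) dz = 2πi · ((2076/3485 + 396*I/697)*exp(2/3 - 3*I/2) + exp(1)*(6/1105 - 282*I/1105) + (-1602/2665 - 834*I/2665)*exp(-3/2 - I/2)) = pi*(1668/2665 - 3204*I/2665)*exp(-3/2 - I/2) + exp(1)*pi*(564/1105 + 12*I/1105) + pi*(-792/697 + 4152*I/3485)*exp(2/3 - 3*I/2)

Final answer: pi*(1668/2665 - 3204*I/2665)*exp(-3/2 - I/2) + exp(1)*pi*(564/1105 + 12*I/1105) + pi*(-792/697 + 4152*I/3485)*exp(2/3 - 3*I/2)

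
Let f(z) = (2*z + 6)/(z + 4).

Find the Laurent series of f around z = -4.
-2/(z + 4) + 2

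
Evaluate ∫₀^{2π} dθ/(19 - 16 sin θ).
Call the integral J. The integrand is 2π-periodic and we integrate over a full period, so shifting θ does not change the value (θ → θ + π/2 turns sin θ into cos θ; θ → θ + π flips the sign of the trig term). Hence
  J = ∫₀^{2π} dθ/(19 + 16 cos θ).
Put z = e^{iθ}: then cos θ = (z + 1/z)/2, dθ = dz/(iz), and z runs once counterclockwise around |z| = 1:
  J = ∮_{|z|=1} 1/(19 + 16*(z + 1/z)/2) · dz/(iz) = (2/i) ∮_{|z|=1} dz/(16*z^2 + 38*z + 16).
The roots of 16*z^2 + 38*z + 16 are z = (-19 ± sqrt(19^2 - 16^2))/16, with sqrt(105) = sqrt(105); their product is 1, so only z₊ = -19/16 + sqrt(105)/16 lies inside the unit circle (z₋ = -19/16 - sqrt(105)/16 lies outside).
z₊ is a simple zero of q(z) = 16*z^2 + 38*z + 16, so Res(1/q, z₊) = 1/q'(z₊) with q'(z) = 32*z + 38; and q'(z₊) = 16*(z₊ - z₋) = 2*sqrt(105).
Therefore J = (2/i) · 2πi · 1/(2*sqrt(105)) = 2*pi/(sqrt(105)) = 2*sqrt(105)*pi/105

Final answer: 2*sqrt(105)*pi/105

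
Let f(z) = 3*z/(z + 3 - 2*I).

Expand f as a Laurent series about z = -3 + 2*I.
Put w = z - (-3 + 2*I), i.e. z = w - 3 + 2*I. The denominator is w, so it suffices to rewrite the numerator in powers of w.

P(z) = 3*z
P(w - 3 + 2*I) = -9 + 6*I + 3*w

Dividing each term by w:
  f = (-9 + 6*I)/w + 3

Substituting back w = z + 3 - 2*I:
  f(z) = (-9 + 6*I)/(z + 3 - 2*I) + 3

The series is finite because the numerator is a polynomial; the negative powers form the principal part, and the coefficient of 1/(z + 3 - 2*I) gives Res(f, -3 + 2*I) = -9 + 6*I.

Final answer: (-9 + 6*I)/(z + 3 - 2*I) + 3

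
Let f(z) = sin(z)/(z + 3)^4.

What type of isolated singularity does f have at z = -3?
Write f(z) = g(z)/(z + 3)^4 with g(z) = sin(z).
g is entire and g(-3) = -sin(3) ≠ 0, so no factor of (z + 3) cancels: the Laurent expansion of f about z = -3 starts at the power -4, i.e. lim_{z→z₀} (z - z₀)^4 f(z) = -sin(3) is finite and nonzero.
So z = -3 is a pole of order 4.

Final answer: pole of order 4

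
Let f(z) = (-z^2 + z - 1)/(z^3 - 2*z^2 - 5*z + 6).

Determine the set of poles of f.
The singularities of f are the zeros of the denominator. Factoring,
  z^3 - 2*z^2 - 5*z + 6 = (z - 1)*(z + 2)*(z - 3)
so the candidates are z = 1, z = -2, z = 3.

Check the numerator P(z) = -z^2 + z - 1 at each one:
  P(1) = -1 ≠ 0, so z = 1 is a (simple) pole.
  P(-2) = -7 ≠ 0, so z = -2 is a (simple) pole.
  P(3) = -7 ≠ 0, so z = 3 is a (simple) pole.

Poles of f: {-2, 1, 3}

Final answer: {-2, 1, 3}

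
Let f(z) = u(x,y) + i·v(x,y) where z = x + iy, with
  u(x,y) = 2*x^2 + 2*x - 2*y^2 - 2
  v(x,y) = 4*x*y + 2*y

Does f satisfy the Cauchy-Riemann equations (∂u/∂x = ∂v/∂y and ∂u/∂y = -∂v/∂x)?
∂u/∂x = 4*x + 2
∂v/∂y = 4*x + 2
∂u/∂y = -4*y
∂v/∂x = 4*y
∂u/∂x = ∂v/∂y and ∂u/∂y = -∂v/∂x hold identically; f is analytic.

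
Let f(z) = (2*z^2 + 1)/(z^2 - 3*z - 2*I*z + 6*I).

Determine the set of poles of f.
The singularities of f are the zeros of the denominator. Factoring,
  z^2 - 3*z - 2*I*z + 6*I = (z - 2*I)*(z - 3)
so the candidates are z = 2*I, z = 3.

Check the numerator P(z) = 2*z^2 + 1 at each one:
  P(2*I) = -7 ≠ 0, so z = 2*I is a (simple) pole.
  P(3) = 19 ≠ 0, so z = 3 is a (simple) pole.

Poles of f: {2*I, 3}

Final answer: {2*I, 3}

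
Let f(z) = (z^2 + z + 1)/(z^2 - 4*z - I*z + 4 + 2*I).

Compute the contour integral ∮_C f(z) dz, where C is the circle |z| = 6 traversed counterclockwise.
By the residue theorem, ∮_C f(z) dz = 2πi · (sum of the residues of f at the poles inside |z| = 6).

The denominator factors as (z - 2 - I)*(z - 2), so the singularities of f are simple poles at z = 2 + I, z = 2.
  |2 + I|² = 5 < 36 = 6², so this pole is inside the contour.
  |2|² = 4 < 36 = 6², so this pole is inside the contour.

With P(z) = z^2 + z + 1 and Q(z) = z^2 - 4*z - I*z + 4 + 2*I, each pole is simple, so Res(f, z₀) = P(z₀)/Q'(z₀) with Q'(z) = 2*z - 4 - I.
  Res(f, 2 + I) = P(2 + I)/Q'(2 + I) = (6 + 5*I)/(I) = 5 - 6*I
  Res(f, 2) = P(2)/Q'(2) = (7)/(-I) = 7*I

Sum of residues inside C: 5 + I
∮_C f(z) dz = 2πi · (5 + I) = pi*(-2 + 10*I)

Final answer: pi*(-2 + 10*I)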